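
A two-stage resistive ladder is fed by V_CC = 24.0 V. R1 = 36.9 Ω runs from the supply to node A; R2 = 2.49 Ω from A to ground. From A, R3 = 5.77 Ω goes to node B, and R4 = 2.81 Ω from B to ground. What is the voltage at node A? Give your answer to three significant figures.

V_A ≈ 1.19 V

The second stage (R3 + R4 = 8.580 Ω) loads node A in parallel with R2.
Effective lower resistance at A: R2 ‖ 8.580 = 1.930 Ω.
First divider: V_A = V_CC · 1.930/(36.9 + 1.930) = 1.193 V.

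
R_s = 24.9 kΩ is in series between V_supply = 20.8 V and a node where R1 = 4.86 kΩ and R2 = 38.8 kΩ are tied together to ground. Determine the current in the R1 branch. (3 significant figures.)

I ≈ 0.633 mA

Equivalent of the parallel group: R_p = 4.319 kΩ.
V_A by voltage divider: V_A = 20.8 × 4.319/(24.9 + 4.319) = 3.075 V.
I(R1) = V_A / R1 = 3.075/4.86 = 0.6326 mA.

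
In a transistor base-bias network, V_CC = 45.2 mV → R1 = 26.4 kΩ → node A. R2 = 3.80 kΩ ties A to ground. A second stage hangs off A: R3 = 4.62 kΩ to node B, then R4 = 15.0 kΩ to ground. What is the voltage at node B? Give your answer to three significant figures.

V_B ≈ 3.72 mV

Node A sees R2 in parallel with the series input of stage 2, R3 + R4 = 19.62 kΩ.
R2 ‖ (R3+R4) = 3.183 kΩ.
First divider: V_A = V_CC · 3.183/(26.4 + 3.183) = 4.864 mV.
Then the unloaded second divider: V_B = V_A × R4/(R3+R4) = 4.864 × 0.7645 = 3.719 mV.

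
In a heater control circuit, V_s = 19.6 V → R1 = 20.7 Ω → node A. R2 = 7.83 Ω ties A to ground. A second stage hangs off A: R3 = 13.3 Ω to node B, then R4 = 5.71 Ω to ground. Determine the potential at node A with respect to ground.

Node A sees R2 in parallel with the series input of stage 2, R3 + R4 = 19.01 Ω.
R2 ‖ (R3+R4) = 5.546 Ω.
So V_A = 19.6 × 0.2113 = 4.142 V.

V_A ≈ 4.14 V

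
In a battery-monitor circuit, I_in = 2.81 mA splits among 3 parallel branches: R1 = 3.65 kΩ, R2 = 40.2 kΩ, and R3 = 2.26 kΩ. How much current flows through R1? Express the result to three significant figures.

I ≈ 1.04 mA

Conductances: ΣG = 1/3.65 + 1/40.2 + 1/2.26 = 0.7413 (1/kΩ).
Current divider: I(R1) = I_in · G_k/ΣG = 2.81 × (0.2740/0.7413) = 2.81 × 0.3696 = 1.038 mA.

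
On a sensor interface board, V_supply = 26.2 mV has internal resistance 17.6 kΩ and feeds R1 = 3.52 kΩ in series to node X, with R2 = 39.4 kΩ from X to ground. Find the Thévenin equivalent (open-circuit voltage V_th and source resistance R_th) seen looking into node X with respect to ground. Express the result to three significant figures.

R1' = 17.6 + 3.52 = 21.12 kΩ (source resistance + R1).
Open-circuit (no load on X): V_th = V_supply · R2/(R1' + R2) = 26.2 × 39.4/(21.12 + 39.4) = 17.06 mV.
Zeroing V_supply shorts the top of R1' to ground, so R_th = R1' ‖ R2 = 13.75 kΩ.

V_th ≈ 17.1 mV, R_th ≈ 13.7 kΩ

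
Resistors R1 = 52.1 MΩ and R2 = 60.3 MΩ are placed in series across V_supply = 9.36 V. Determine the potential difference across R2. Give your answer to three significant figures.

V ≈ 5.02 V

Series total: ΣR = 52.1 + 60.3 = 112.4 MΩ.
V = V_supply · R/ΣR = 9.36 × 0.5365 = 5.021 V.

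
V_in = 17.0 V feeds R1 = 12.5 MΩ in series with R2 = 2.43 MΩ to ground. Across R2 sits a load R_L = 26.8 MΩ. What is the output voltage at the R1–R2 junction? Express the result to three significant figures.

V_out ≈ 2.57 V

The load sits in parallel with R2, giving an effective lower resistance R2' = R2·R_L/(R2+R_L) = 2.228 MΩ.
Now apply the divider: V_out = 17.0 × 0.1513 = 2.572 V.
(Unloaded it would be 2.77 V; the load pulls it down.)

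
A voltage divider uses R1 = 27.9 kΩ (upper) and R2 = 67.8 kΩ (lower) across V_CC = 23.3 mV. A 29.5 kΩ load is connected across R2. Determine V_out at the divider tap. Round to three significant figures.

V_out ≈ 9.88 mV

R2 ‖ R_L = (67.8 × 29.5)/(67.8 + 29.5) = 20.56 kΩ.
Voltage divider with the loaded lower leg: V_out = 23.3 × 20.56/(27.9 + 20.56) = 23.3 × 0.4242 = 9.884 mV.
(Unloaded it would be 16.5 mV; the load pulls it down.)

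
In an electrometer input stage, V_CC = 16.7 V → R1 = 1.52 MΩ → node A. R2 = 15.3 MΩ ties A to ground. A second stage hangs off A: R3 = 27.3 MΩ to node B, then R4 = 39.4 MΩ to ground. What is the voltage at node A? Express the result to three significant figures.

Looking into the second stage from A: R3 + R4 = 66.70 MΩ appears in parallel with R2.
R2 ‖ (R3+R4) = 12.45 MΩ.
V_A = 16.7 × 12.45/(1.52 + 12.45) = 14.88 V.

V_A ≈ 14.9 V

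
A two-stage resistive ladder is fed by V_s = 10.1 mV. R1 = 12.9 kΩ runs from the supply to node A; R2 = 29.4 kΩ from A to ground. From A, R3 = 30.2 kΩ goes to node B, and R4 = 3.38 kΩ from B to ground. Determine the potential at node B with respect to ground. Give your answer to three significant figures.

Node A sees R2 in parallel with the series input of stage 2, R3 + R4 = 33.58 kΩ.
Effective lower resistance at A: R2 ‖ 33.58 = 15.68 kΩ.
First divider: V_A = V_s · 15.68/(12.9 + 15.68) = 5.541 mV.
Stage 2 is unloaded, so V_B = V_A · R4/(R3+R4) = 5.541 × 3.38/33.58 = 0.5577 mV.

V_B ≈ 0.558 mV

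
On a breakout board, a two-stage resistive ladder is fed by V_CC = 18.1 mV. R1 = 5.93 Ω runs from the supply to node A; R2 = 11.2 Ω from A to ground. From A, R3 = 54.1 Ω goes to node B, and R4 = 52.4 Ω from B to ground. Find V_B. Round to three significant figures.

The second stage (R3 + R4 = 106.5 Ω) loads node A in parallel with R2.
Effective lower resistance at A: R2 ‖ 106.5 = 10.13 Ω.
V_A = 18.1 × 10.13/(5.93 + 10.13) = 11.42 mV.
Then the unloaded second divider: V_B = V_A × R4/(R3+R4) = 11.42 × 0.4920 = 5.618 mV.

V_B ≈ 5.62 mV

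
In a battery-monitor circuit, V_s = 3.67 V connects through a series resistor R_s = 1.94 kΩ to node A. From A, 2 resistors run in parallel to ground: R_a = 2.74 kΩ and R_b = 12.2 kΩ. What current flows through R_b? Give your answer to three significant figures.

Combine the parallel branches: R_p = (1/2.74 + 1/12.2)⁻¹ = 2.237 kΩ.
V_A = 3.67 × 2.237/4.177 = 1.966 V.
I(R_b) = V_A / R_b = 1.966/12.2 = 0.1611 mA.

I ≈ 0.161 mA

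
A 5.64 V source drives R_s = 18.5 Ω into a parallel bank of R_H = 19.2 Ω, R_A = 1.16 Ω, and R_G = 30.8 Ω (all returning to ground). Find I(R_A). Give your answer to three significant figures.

Equivalent of the parallel group: R_p = 1.056 Ω.
V_A by voltage divider: V_A = 5.64 × 1.056/(18.5 + 1.056) = 0.3047 V.
Branch current I = V_A/R_A = 0.3047/1.16 = 0.2626 A.

I ≈ 0.263 A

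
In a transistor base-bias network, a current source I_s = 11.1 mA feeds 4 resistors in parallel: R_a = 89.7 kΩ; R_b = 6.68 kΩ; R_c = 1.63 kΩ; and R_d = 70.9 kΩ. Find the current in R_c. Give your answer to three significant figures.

I ≈ 8.64 mA

ΣG = 1/89.7 + 1/6.68 + 1/1.63 + 1/70.9 = 0.7885.
R_c takes the fraction G_k/ΣG = 0.6135/0.7885 = 0.7781, so I = 11.1 × 0.7781 = 8.637 mA.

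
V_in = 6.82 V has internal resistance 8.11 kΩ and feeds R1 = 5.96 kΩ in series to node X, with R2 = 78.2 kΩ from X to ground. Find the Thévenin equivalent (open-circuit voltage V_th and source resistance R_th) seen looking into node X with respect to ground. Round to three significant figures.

V_th ≈ 5.78 V, R_th ≈ 11.9 kΩ

R1' = 8.11 + 5.96 = 14.07 kΩ (source resistance + R1).
With X open, the divider is unloaded: V_th = 6.82 × 78.2/92.27 = 5.780 V.
Looking into X with the source shorted: R_th = R1'·R2/(R1'+R2) = 14.07 × 78.2/92.27 = 11.92 kΩ.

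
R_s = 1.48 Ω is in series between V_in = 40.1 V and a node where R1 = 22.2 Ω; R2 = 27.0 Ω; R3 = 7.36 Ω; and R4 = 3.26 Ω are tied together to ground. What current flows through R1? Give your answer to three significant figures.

Equivalent of the parallel group: R_p = 1.906 Ω.
V_A by voltage divider: V_A = 40.1 × 1.906/(1.48 + 1.906) = 22.57 V.
Branch current I = V_A/R1 = 22.57/22.2 = 1.017 A.

I ≈ 1.02 A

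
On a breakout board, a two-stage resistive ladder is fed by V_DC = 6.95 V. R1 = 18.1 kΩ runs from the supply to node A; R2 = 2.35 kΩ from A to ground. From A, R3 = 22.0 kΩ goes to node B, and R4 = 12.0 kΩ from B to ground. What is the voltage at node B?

The second stage (R3 + R4 = 34.00 kΩ) loads node A in parallel with R2.
Effective lower resistance at A: R2 ‖ 34.00 = 2.198 kΩ.
First divider: V_A = V_DC · 2.198/(18.1 + 2.198) = 0.7526 V.
Then the unloaded second divider: V_B = V_A × R4/(R3+R4) = 0.7526 × 0.3529 = 0.2656 V.

V_B ≈ 0.266 V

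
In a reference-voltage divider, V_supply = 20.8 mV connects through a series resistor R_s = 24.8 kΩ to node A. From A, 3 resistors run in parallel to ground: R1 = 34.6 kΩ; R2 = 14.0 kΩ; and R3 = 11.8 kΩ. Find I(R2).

I ≈ 0.266 µA

Combine the parallel branches: R_p = (1/34.6 + 1/14.0 + 1/11.8)⁻¹ = 5.403 kΩ.
Node voltage V_A = V_supply · R_p/(R_s + R_p) = 20.8 × 0.1789 = 3.721 mV.
I(R2) = V_A / R2 = 3.721/14.0 = 0.2658 µA.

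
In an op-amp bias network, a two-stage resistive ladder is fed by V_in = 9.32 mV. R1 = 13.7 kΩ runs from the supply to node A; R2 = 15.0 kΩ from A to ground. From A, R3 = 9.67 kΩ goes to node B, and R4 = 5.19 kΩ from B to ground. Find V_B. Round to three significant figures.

The second stage (R3 + R4 = 14.86 kΩ) loads node A in parallel with R2.
R2 ‖ (R3+R4) = 7.465 kΩ.
V_A = 9.32 × 7.465/(13.7 + 7.465) = 3.287 mV.
Then the unloaded second divider: V_B = V_A × R4/(R3+R4) = 3.287 × 0.3493 = 1.148 mV.

V_B ≈ 1.15 mV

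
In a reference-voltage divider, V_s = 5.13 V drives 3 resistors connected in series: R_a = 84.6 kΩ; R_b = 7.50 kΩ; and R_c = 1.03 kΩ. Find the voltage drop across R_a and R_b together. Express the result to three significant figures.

ΣR = 84.6 + 7.50 + 1.03 = 93.13 kΩ.
R_{R_a..R_b} = 84.6 + 7.50 = 92.10 kΩ.
By the voltage-divider rule, V = 5.13 × 92.10/93.13 = 5.073 V.

V ≈ 5.07 V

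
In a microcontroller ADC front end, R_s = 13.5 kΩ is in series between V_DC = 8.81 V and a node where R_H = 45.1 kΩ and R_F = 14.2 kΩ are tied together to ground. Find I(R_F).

I ≈ 0.276 mA

Combine the parallel branches: R_p = (1/45.1 + 1/14.2)⁻¹ = 10.80 kΩ.
V_A = 8.81 × 10.80/24.30 = 3.915 V.
Branch current I = V_A/R_F = 3.915/14.2 = 0.2757 mA.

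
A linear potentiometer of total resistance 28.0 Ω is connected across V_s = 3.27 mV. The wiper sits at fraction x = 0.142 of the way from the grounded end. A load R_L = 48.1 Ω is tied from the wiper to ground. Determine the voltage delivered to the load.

Split the track: R_lower = x·R_p = 3.976 Ω, R_upper = (1−x)·R_p = 24.02 Ω.
(x·R_p) ‖ R_L = 3.672 Ω.
V_out = 3.27 × 3.672/(24.02 + 3.672) = 0.4336 mV.
(Unloaded: V_out = x·V_s = 0.464 mV.)

V_out ≈ 0.434 mV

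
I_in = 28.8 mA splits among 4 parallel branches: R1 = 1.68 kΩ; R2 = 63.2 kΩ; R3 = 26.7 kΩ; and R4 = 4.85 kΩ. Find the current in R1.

I ≈ 20.1 mA

ΣG = 1/1.68 + 1/63.2 + 1/26.7 + 1/4.85 = 0.8547.
By the current-divider rule, I = I_in · G_k/ΣG = 28.8 × 0.6964 = 20.06 mA.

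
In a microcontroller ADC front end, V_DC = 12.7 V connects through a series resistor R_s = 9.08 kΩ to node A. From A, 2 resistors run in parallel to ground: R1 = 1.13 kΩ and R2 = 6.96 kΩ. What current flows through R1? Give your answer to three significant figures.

I ≈ 1.09 mA

Combine the parallel branches: R_p = (1/1.13 + 1/6.96)⁻¹ = 0.9722 kΩ.
V_A by voltage divider: V_A = 12.7 × 0.9722/(9.08 + 0.9722) = 1.228 V.
Branch current I = V_A/R1 = 1.228/1.13 = 1.087 mA.
(Equivalently: I_total = 1.263 mA, then current-divider fraction G_k/ΣG = 0.8603.)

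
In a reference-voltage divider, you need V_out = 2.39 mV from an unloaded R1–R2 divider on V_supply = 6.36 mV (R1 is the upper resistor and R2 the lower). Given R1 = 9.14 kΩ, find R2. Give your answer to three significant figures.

R2 ≈ 5.50 kΩ

V_out/V_supply = R2/(R1+R2) = 0.3758.
So R2 = R1 · V_out/(V_supply − V_out) = 9.14 × 2.39/(6.36 − 2.39) = 9.14 × 0.6020 = 5.502 kΩ.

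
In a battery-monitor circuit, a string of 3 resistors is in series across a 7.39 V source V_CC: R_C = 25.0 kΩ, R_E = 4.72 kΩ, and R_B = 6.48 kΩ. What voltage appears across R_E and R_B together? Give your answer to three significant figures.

V ≈ 2.29 V

Total series resistance ΣR = 25.0 + 4.72 + 6.48 = 36.20 kΩ.
R_{R_E..R_B} = 4.72 + 6.48 = 11.20 kΩ.
Voltage divider: V = V_CC · (11.20 / 36.20) = 7.39 × 0.3094 = 2.286 V.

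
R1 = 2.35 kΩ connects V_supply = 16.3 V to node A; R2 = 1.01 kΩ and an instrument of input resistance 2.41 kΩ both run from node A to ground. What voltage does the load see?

First combine the lower leg with the load: R2 ‖ R_L = 0.7117 kΩ.
Now apply the divider: V_out = 16.3 × 0.2325 = 3.789 V.

V_out ≈ 3.79 V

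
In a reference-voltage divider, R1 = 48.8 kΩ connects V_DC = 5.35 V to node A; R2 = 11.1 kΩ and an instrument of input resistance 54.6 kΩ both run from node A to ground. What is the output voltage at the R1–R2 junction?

The load sits in parallel with R2, giving an effective lower resistance R2' = R2·R_L/(R2+R_L) = 9.225 kΩ.
Now apply the divider: V_out = 5.35 × 0.1590 = 0.8505 V.

V_out ≈ 0.851 V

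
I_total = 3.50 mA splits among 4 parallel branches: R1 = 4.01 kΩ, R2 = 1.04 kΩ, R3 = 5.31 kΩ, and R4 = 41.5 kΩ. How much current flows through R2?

ΣG = 1/4.01 + 1/1.04 + 1/5.31 + 1/41.5 = 1.423.
Current divider: I(R2) = I_total · G_k/ΣG = 3.50 × (0.9615/1.423) = 3.50 × 0.6756 = 2.364 mA.

I ≈ 2.36 mA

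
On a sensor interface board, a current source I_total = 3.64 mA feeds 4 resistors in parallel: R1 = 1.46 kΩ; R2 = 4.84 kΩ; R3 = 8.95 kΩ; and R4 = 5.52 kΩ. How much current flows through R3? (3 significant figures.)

ΣG = 1/1.46 + 1/4.84 + 1/8.95 + 1/5.52 = 1.184.
Current divider: I(R3) = I_total · G_k/ΣG = 3.64 × (0.1117/1.184) = 3.64 × 0.09433 = 0.3434 mA.

I ≈ 0.343 mA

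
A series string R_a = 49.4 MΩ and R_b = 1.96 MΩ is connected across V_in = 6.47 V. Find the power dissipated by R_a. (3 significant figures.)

P ≈ 0.784 µW

Series current I = V_in/ΣR = 6.47/51.36 = 0.1260 µA.
P = I²R = 0.01587 × 49.4 = 0.7839 µW.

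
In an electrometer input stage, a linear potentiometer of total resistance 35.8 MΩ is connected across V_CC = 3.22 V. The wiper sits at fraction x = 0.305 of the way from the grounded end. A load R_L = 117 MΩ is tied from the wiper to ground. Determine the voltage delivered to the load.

V_out ≈ 0.922 V

Lower segment x·R_p = 10.92 MΩ; upper segment (1−x)·R_p = 24.88 MΩ.
Lower segment in parallel with the load: 10.92 ‖ 117 = 9.987 MΩ.
V_out = 3.22 × 9.987/(24.88 + 9.987) = 0.9223 V.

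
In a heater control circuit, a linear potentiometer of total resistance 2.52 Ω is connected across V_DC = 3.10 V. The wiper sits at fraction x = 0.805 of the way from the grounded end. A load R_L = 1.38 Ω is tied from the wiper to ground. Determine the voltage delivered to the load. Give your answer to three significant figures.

V_out ≈ 1.94 V

Lower segment x·R_p = 2.029 Ω; upper segment (1−x)·R_p = 0.4914 Ω.
R_L loads the lower segment: effective lower R = 0.8213 Ω.
Loaded-divider output: V_out = 3.10 × 0.6257 = 1.940 V.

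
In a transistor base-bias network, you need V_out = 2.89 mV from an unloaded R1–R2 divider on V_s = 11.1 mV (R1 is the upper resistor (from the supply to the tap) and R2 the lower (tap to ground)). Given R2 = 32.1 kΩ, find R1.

V_out/V_s = R2/(R1+R2) = 0.2604.
So R1 = R2 · (V_s/V_out − 1) = 32.1 × (11.1/2.89 − 1) = 32.1 × 2.841 = 91.19 kΩ.

R1 ≈ 91.2 kΩ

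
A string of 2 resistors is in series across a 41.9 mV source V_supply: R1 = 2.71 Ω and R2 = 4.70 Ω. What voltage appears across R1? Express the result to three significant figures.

ΣR = 2.71 + 4.70 = 7.410 Ω.
V = V_supply · R/ΣR = 41.9 × 0.3657 = 15.32 mV.

V ≈ 15.3 mV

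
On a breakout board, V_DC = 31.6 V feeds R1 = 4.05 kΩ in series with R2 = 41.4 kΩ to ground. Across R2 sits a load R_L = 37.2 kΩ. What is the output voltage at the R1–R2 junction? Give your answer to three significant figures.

V_out ≈ 26.2 V

R2 ‖ R_L = (41.4 × 37.2)/(41.4 + 37.2) = 19.59 kΩ.
Now apply the divider: V_out = 31.6 × 0.8287 = 26.19 V.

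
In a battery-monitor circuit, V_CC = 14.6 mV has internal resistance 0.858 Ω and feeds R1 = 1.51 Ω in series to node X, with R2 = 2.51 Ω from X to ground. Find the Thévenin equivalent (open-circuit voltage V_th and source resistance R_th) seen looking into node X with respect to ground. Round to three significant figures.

V_th ≈ 7.51 mV, R_th ≈ 1.22 Ω

R1' = 0.858 + 1.51 = 2.368 Ω (source resistance + R1).
V_th is the unloaded tap voltage: V_CC · R2/(R1'+R2) = 14.6 × 0.5146 = 7.513 mV.
Looking into X with the source shorted: R_th = R1'·R2/(R1'+R2) = 2.368 × 2.51/4.878 = 1.218 Ω.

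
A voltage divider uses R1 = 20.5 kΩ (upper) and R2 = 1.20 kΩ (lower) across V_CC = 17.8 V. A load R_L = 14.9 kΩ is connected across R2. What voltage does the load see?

First combine the lower leg with the load: R2 ‖ R_L = 1.111 kΩ.
Then V_out = V_CC · R2'/(R1 + R2') = 17.8 × 1.111/21.61 = 0.9147 V.
(Unloaded it would be 0.984 V; the load pulls it down.)

V_out ≈ 0.915 V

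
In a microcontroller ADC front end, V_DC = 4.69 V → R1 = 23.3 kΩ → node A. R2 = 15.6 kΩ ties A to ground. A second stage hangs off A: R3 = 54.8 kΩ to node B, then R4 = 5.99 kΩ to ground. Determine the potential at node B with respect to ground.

V_B ≈ 0.161 V

Looking into the second stage from A: R3 + R4 = 60.79 kΩ appears in parallel with R2.
Effective lower resistance at A: R2 ‖ 60.79 = 12.41 kΩ.
First divider: V_A = V_DC · 12.41/(23.3 + 12.41) = 1.630 V.
Stage 2 is unloaded, so V_B = V_A · R4/(R3+R4) = 1.630 × 5.99/60.79 = 0.1606 V.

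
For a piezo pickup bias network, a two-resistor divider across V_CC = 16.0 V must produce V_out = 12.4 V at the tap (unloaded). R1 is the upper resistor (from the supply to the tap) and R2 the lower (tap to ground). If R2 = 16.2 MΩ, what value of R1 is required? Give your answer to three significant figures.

R1 ≈ 4.70 MΩ

V_out/V_CC = R2/(R1+R2) = 0.7750.
Rearranging, R1 = R2·(1−k)/k = 16.2 × 0.2903 = 4.703 MΩ.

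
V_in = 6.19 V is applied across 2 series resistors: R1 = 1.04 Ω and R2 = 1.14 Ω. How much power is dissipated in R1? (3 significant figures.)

The common current is I = 6.19/2.180 = 2.839 A.
P = I²R = 8.062 × 1.04 = 8.385 W.

P ≈ 8.38 W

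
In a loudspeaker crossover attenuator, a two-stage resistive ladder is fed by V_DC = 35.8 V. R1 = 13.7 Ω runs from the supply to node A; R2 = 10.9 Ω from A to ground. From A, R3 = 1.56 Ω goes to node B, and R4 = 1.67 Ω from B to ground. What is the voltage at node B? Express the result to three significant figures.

V_B ≈ 2.85 V

The second stage (R3 + R4 = 3.230 Ω) loads node A in parallel with R2.
R2 ‖ (R3+R4) = 2.492 Ω.
V_A = 35.8 × 2.492/(13.7 + 2.492) = 5.509 V.
V_B = V_A × 0.5170 = 2.848 V.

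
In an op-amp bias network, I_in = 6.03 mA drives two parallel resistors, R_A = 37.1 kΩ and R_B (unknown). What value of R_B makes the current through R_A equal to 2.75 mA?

The fraction through R_A equals R_B/(R_A+R_B).
2.75/6.03 = R_B/(R_A + R_B) → R_B = R_A · (0.4561)/(1 − 0.4561) = 37.1 × 0.8384 = 31.11 kΩ.

R_B ≈ 31.1 kΩ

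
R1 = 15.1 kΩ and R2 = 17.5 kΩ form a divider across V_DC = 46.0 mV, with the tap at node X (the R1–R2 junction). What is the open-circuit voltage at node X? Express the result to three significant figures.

With X open, the divider is unloaded: V_th = 46.0 × 17.5/32.60 = 24.69 mV.

V_th ≈ 24.7 mV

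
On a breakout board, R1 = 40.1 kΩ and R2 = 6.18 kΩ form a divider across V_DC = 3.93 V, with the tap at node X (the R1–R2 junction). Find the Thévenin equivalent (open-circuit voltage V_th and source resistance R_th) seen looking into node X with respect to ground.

V_th ≈ 0.525 V, R_th ≈ 5.35 kΩ

With X open, the divider is unloaded: V_th = 3.93 × 6.18/46.28 = 0.5248 V.
With V_DC suppressed (replaced by a short), R_th = R1 ‖ R2 = (40.10 × 6.18)/(40.10 + 6.18) = 5.355 kΩ.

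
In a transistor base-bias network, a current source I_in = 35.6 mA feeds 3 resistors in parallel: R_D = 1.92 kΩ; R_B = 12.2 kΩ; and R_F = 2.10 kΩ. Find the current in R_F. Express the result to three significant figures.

I ≈ 15.7 mA

Total conductance ΣG = 1/1.92 + 1/12.2 + 1/2.10 = 1.079 (units of 1/kΩ).
Current divider: I(R_F) = I_in · G_k/ΣG = 35.6 × (0.4762/1.079) = 35.6 × 0.4413 = 15.71 mA.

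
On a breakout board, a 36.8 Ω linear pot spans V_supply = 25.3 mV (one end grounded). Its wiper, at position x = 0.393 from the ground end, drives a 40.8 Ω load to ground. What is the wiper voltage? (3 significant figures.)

V_out ≈ 8.18 mV

Split the track: R_lower = x·R_p = 14.46 Ω, R_upper = (1−x)·R_p = 22.34 Ω.
R_L loads the lower segment: effective lower R = 10.68 Ω.
Loaded-divider output: V_out = 25.3 × 0.3234 = 8.182 mV.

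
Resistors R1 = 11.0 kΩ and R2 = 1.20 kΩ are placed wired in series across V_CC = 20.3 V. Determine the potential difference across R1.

V ≈ 18.3 V

Total series resistance ΣR = 11.0 + 1.20 = 12.20 kΩ.
Voltage divider: V = V_CC · (11.00 / 12.20) = 20.3 × 0.9016 = 18.30 V.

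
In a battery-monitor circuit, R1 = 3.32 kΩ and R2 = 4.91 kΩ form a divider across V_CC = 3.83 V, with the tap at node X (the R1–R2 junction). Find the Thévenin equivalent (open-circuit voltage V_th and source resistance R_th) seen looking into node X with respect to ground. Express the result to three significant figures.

V_th ≈ 2.28 V, R_th ≈ 1.98 kΩ

Open-circuit (no load on X): V_th = V_CC · R2/(R1 + R2) = 3.83 × 4.91/(3.320 + 4.91) = 2.285 V.
Looking into X with the source shorted: R_th = R1·R2/(R1+R2) = 3.320 × 4.91/8.230 = 1.981 kΩ.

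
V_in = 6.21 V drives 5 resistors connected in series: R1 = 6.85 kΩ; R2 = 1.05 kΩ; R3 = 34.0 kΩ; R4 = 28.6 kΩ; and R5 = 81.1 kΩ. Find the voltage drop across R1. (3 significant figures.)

Series total: ΣR = 6.85 + 1.05 + 34.0 + 28.6 + 81.1 = 151.6 kΩ.
By the voltage-divider rule, V = 6.21 × 6.850/151.6 = 0.2806 V.

V ≈ 0.281 V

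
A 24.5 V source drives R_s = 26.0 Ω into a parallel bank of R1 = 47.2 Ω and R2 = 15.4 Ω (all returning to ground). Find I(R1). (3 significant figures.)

Equivalent of the parallel group: R_p = 11.61 Ω.
V_A by voltage divider: V_A = 24.5 × 11.61/(26.0 + 11.61) = 7.564 V.
I(R1) = V_A / R1 = 7.564/47.2 = 0.1602 A.

I ≈ 0.160 A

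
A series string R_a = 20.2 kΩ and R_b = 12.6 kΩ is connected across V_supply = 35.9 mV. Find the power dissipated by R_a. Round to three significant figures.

P ≈ 24.2 nW

Series current I = V_supply/ΣR = 35.9/32.80 = 1.095 µA.
P(R_a) = I²·R_a = (1.095)² × 20.2 = 24.20 nW.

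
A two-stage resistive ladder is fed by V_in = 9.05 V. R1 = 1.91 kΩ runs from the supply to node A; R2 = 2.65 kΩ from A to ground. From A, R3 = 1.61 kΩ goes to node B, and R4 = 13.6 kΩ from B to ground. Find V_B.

V_B ≈ 4.38 V

The second stage (R3 + R4 = 15.21 kΩ) loads node A in parallel with R2.
Effective lower resistance at A: R2 ‖ 15.21 = 2.257 kΩ.
V_A = 9.05 × 2.257/(1.91 + 2.257) = 4.902 V.
V_B = V_A × 0.8941 = 4.383 V.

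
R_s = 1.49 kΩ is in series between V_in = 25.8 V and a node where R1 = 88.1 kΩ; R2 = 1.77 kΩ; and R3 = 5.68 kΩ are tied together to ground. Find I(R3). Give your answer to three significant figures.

Equivalent of the parallel group: R_p = 1.329 kΩ.
V_A = 25.8 × 1.329/2.819 = 12.16 V.
Branch current I = V_A/R3 = 12.16/5.68 = 2.142 mA.

I ≈ 2.14 mA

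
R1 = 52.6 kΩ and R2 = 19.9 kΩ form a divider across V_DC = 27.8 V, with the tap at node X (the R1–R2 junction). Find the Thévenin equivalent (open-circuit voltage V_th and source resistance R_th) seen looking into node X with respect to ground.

V_th ≈ 7.63 V, R_th ≈ 14.4 kΩ

Open-circuit (no load on X): V_th = V_DC · R2/(R1 + R2) = 27.8 × 19.9/(52.60 + 19.9) = 7.631 V.
Looking into X with the source shorted: R_th = R1·R2/(R1+R2) = 52.60 × 19.9/72.50 = 14.44 kΩ.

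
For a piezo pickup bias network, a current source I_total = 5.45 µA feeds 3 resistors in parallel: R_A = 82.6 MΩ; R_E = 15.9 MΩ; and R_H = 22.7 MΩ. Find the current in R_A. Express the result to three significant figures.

Total conductance ΣG = 1/82.6 + 1/15.9 + 1/22.7 = 0.1191 (units of 1/MΩ).
R_A takes the fraction G_k/ΣG = 0.01211/0.1191 = 0.1017, so I = 5.45 × 0.1017 = 0.5542 µA.

I ≈ 0.554 µA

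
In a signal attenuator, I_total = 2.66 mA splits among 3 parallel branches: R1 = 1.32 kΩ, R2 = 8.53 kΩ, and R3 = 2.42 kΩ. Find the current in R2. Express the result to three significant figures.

Total conductance ΣG = 1/1.32 + 1/8.53 + 1/2.42 = 1.288 (units of 1/kΩ).
Current divider: I(R2) = I_total · G_k/ΣG = 2.66 × (0.1172/1.288) = 2.66 × 0.09102 = 0.2421 mA.

I ≈ 0.242 mA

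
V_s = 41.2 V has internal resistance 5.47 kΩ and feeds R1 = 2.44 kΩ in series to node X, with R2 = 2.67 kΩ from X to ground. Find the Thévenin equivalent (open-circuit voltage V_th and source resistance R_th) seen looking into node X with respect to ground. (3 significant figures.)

V_th ≈ 10.4 V, R_th ≈ 2.00 kΩ

R1' = 5.47 + 2.44 = 7.910 kΩ (source resistance + R1).
Open-circuit (no load on X): V_th = V_s · R2/(R1' + R2) = 41.2 × 2.67/(7.910 + 2.67) = 10.40 V.
Looking into X with the source shorted: R_th = R1'·R2/(R1'+R2) = 7.910 × 2.67/10.58 = 1.996 kΩ.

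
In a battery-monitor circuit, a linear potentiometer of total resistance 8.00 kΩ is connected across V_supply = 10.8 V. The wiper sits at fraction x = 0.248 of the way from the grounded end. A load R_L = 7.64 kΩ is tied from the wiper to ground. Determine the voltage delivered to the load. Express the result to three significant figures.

Split the track: R_lower = x·R_p = 1.984 kΩ, R_upper = (1−x)·R_p = 6.016 kΩ.
(x·R_p) ‖ R_L = 1.575 kΩ.
V_out = 10.8 × 1.575/(6.016 + 1.575) = 2.241 V.
(Unloaded: V_out = x·V_supply = 2.68 V.)

V_out ≈ 2.24 V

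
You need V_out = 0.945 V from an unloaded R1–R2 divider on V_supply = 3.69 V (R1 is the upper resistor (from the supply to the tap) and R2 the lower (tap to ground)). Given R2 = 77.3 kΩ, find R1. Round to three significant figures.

Required fraction k = V_out/V_supply = 0.2561.
Rearranging, R1 = R2·(1−k)/k = 77.3 × 2.905 = 224.5 kΩ.

R1 ≈ 225 kΩ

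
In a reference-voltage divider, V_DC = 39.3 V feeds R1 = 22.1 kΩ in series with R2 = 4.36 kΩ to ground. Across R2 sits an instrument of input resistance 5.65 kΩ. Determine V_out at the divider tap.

V_out ≈ 3.94 V

R2 ‖ R_L = (4.36 × 5.65)/(4.36 + 5.65) = 2.461 kΩ.
Voltage divider with the loaded lower leg: V_out = 39.3 × 2.461/(22.1 + 2.461) = 39.3 × 0.1002 = 3.938 V.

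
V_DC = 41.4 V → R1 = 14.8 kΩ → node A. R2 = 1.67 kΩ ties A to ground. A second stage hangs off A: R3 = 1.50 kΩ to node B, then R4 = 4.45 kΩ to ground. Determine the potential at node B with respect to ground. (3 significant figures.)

V_B ≈ 2.51 V

Looking into the second stage from A: R3 + R4 = 5.950 kΩ appears in parallel with R2.
Effective lower resistance at A: R2 ‖ 5.950 = 1.304 kΩ.
First divider: V_A = V_DC · 1.304/(14.8 + 1.304) = 3.352 V.
V_B = V_A × 0.7479 = 2.507 V.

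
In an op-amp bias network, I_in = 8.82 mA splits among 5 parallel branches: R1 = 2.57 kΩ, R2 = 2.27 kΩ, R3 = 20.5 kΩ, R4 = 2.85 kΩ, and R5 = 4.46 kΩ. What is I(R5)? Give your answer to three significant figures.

I ≈ 1.36 mA

Conductances: ΣG = 1/2.57 + 1/2.27 + 1/20.5 + 1/2.85 + 1/4.46 = 1.454 (1/kΩ).
R5 takes the fraction G_k/ΣG = 0.2242/1.454 = 0.1543, so I = 8.82 × 0.1543 = 1.361 mA.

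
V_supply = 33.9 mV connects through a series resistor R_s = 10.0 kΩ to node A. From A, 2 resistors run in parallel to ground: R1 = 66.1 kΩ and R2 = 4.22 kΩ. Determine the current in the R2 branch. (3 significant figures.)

I ≈ 2.28 µA

Equivalent of the parallel group: R_p = 3.967 kΩ.
V_A = 33.9 × 3.967/13.97 = 9.628 mV.
Branch current I = V_A/R2 = 9.628/4.22 = 2.282 µA.
(Check via current divider: I_total = 2.427 µA; share G_k/ΣG = 0.9400 → same result.)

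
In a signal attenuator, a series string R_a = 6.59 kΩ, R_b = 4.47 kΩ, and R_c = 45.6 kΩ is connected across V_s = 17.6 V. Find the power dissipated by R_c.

Series current I = V_s/ΣR = 17.6/56.66 = 0.3106 mA.
P = I²R = 0.09649 × 45.6 = 4.400 mW.

P ≈ 4.40 mW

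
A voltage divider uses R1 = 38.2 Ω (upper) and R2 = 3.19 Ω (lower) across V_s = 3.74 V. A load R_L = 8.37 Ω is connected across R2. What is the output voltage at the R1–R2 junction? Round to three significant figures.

First combine the lower leg with the load: R2 ‖ R_L = 2.310 Ω.
Now apply the divider: V_out = 3.74 × 0.05702 = 0.2132 V.

V_out ≈ 0.213 V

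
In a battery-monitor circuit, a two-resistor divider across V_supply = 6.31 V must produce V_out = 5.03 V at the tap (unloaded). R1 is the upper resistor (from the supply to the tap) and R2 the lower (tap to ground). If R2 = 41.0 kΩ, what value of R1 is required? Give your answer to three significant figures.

R1 ≈ 10.4 kΩ

V_out/V_supply = R2/(R1+R2) = 0.7971.
So R1 = R2 · (V_supply/V_out − 1) = 41.0 × (6.31/5.03 − 1) = 41.0 × 0.2545 = 10.43 kΩ.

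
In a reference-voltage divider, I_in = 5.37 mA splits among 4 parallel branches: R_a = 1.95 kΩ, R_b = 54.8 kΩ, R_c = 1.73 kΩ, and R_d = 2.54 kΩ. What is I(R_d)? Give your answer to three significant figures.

I ≈ 1.41 mA

ΣG = 1/1.95 + 1/54.8 + 1/1.73 + 1/2.54 = 1.503.
By the current-divider rule, I = I_in · G_k/ΣG = 5.37 × 0.2620 = 1.407 mA.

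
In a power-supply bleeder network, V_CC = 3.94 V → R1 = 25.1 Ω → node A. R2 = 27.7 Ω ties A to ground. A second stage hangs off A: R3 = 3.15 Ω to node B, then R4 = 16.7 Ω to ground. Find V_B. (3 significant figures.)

Node A sees R2 in parallel with the series input of stage 2, R3 + R4 = 19.85 Ω.
Effective lower resistance at A: R2 ‖ 19.85 = 11.56 Ω.
So V_A = 3.94 × 0.3154 = 1.243 V.
Stage 2 is unloaded, so V_B = V_A · R4/(R3+R4) = 1.243 × 16.7/19.85 = 1.045 V.

V_B ≈ 1.05 V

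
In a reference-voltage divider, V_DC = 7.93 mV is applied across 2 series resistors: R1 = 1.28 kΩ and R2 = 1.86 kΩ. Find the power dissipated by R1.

The common current is I = 7.93/3.140 = 2.525 µA.
V(R1) = I·R = 3.233 mV; P = V·I = 3.233 × 2.525 = 8.164 nW.

P ≈ 8.16 nW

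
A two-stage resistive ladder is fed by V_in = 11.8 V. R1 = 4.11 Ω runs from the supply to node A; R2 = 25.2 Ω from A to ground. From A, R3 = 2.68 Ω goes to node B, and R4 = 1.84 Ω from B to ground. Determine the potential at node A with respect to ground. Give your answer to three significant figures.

The second stage (R3 + R4 = 4.520 Ω) loads node A in parallel with R2.
Effective lower resistance at A: R2 ‖ 4.520 = 3.833 Ω.
First divider: V_A = V_in · 3.833/(4.11 + 3.833) = 5.694 V.

V_A ≈ 5.69 V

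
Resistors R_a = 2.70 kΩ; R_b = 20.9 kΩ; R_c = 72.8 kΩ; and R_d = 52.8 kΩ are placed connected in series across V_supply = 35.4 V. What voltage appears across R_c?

V ≈ 17.3 V

Total series resistance ΣR = 2.70 + 20.9 + 72.8 + 52.8 = 149.2 kΩ.
V = V_supply · R/ΣR = 35.4 × 0.4879 = 17.27 V.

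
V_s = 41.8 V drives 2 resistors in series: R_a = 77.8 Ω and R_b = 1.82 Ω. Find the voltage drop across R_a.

Series total: ΣR = 77.8 + 1.82 = 79.62 Ω.
By the voltage-divider rule, V = 41.8 × 77.80/79.62 = 40.84 V.

V ≈ 40.8 V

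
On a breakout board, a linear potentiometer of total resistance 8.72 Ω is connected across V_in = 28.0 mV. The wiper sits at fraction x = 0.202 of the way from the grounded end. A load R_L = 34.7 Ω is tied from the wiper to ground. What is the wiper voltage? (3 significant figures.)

V_out ≈ 5.44 mV

The pot divides into 6.959 Ω above the wiper and 1.761 Ω below.
(x·R_p) ‖ R_L = 1.676 Ω.
V_out = 28.0 × 1.676/(6.959 + 1.676) = 5.436 mV.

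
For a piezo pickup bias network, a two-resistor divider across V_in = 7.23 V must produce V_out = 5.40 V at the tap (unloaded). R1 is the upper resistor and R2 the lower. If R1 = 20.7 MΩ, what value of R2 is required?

Required fraction k = V_out/V_in = 0.7469.
Rearranging, R2 = R1·k/(1−k) = 20.7 × 2.951 = 61.08 MΩ.

R2 ≈ 61.1 MΩ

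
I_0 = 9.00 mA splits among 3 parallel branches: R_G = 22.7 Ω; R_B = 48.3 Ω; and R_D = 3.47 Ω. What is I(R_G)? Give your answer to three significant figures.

Conductances: ΣG = 1/22.7 + 1/48.3 + 1/3.47 = 0.3529 (1/Ω).
R_G takes the fraction G_k/ΣG = 0.04405/0.3529 = 0.1248, so I = 9.00 × 0.1248 = 1.123 mA.

I ≈ 1.12 mA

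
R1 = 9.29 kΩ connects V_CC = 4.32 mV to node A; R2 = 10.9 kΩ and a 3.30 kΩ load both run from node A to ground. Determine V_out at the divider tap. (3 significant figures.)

V_out ≈ 0.926 mV

First combine the lower leg with the load: R2 ‖ R_L = 2.533 kΩ.
Voltage divider with the loaded lower leg: V_out = 4.32 × 2.533/(9.29 + 2.533) = 4.32 × 0.2142 = 0.9256 mV.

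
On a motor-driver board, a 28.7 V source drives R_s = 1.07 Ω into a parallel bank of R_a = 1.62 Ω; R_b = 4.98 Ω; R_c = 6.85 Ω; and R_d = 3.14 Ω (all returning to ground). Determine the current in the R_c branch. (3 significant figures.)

Parallel bank: R_p = 1/(1/1.62 + 1/4.98 + 1/6.85 + 1/3.14) = 0.7797 Ω.
V_A = 28.7 × 0.7797/1.850 = 12.10 V.
Branch current I = V_A/R_c = 12.10/6.85 = 1.766 A.

I ≈ 1.77 A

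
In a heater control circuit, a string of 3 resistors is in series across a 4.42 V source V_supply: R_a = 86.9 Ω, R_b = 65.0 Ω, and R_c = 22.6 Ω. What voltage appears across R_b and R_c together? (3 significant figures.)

V ≈ 2.22 V

ΣR = 86.9 + 65.0 + 22.6 = 174.5 Ω.
R_{R_b..R_c} = 65.0 + 22.6 = 87.60 Ω.
V = V_supply · R/ΣR = 4.42 × 0.5020 = 2.219 V.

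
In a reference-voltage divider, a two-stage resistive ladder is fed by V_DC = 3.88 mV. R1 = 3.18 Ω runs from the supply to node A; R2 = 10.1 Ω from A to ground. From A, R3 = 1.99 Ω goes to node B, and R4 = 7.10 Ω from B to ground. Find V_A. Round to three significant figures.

V_A ≈ 2.33 mV

The second stage (R3 + R4 = 9.090 Ω) loads node A in parallel with R2.
Effective lower resistance at A: R2 ‖ 9.090 = 4.784 Ω.
So V_A = 3.88 × 0.6007 = 2.331 mV.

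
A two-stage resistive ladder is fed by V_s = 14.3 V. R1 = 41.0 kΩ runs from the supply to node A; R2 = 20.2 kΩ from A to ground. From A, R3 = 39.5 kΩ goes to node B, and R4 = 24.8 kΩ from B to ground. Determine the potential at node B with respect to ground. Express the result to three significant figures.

Node A sees R2 in parallel with the series input of stage 2, R3 + R4 = 64.30 kΩ.
R2 ‖ (R3+R4) = 15.37 kΩ.
First divider: V_A = V_s · 15.37/(41.0 + 15.37) = 3.899 V.
Stage 2 is unloaded, so V_B = V_A · R4/(R3+R4) = 3.899 × 24.8/64.30 = 1.504 V.

V_B ≈ 1.50 V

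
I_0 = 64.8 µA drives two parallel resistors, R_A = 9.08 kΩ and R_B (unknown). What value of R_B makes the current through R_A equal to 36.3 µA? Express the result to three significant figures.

R_B ≈ 11.6 kΩ

Two-branch current divider: I_A = I_0 · R_B/(R_A + R_B).
36.3/64.8 = R_B/(R_A + R_B) → R_B = R_A · (0.5602)/(1 − 0.5602) = 9.08 × 1.274 = 11.57 kΩ.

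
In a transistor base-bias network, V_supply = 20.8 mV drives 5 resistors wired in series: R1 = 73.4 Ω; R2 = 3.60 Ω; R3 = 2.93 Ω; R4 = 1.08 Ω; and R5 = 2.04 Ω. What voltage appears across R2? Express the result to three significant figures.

ΣR = 73.4 + 3.60 + 2.93 + 1.08 + 2.04 = 83.05 Ω.
V = V_supply · R/ΣR = 20.8 × 0.04335 = 0.9016 mV.

V ≈ 0.902 mV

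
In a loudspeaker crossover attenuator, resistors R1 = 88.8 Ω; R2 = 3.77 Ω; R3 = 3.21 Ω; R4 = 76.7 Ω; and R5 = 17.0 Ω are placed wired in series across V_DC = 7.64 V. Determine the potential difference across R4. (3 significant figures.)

V ≈ 3.09 V

Total series resistance ΣR = 88.8 + 3.77 + 3.21 + 76.7 + 17.0 = 189.5 Ω.
Voltage divider: V = V_DC · (76.70 / 189.5) = 7.64 × 0.4048 = 3.093 V.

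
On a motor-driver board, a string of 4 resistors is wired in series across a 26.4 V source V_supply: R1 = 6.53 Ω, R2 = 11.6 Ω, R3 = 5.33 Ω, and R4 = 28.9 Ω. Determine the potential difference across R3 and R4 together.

Total series resistance ΣR = 6.53 + 11.6 + 5.33 + 28.9 = 52.36 Ω.
R_{R3..R4} = 5.33 + 28.9 = 34.23 Ω.
By the voltage-divider rule, V = 26.4 × 34.23/52.36 = 17.26 V.

V ≈ 17.3 V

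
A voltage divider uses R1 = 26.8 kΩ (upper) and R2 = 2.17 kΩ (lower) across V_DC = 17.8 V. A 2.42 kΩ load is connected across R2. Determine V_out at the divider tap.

V_out ≈ 0.729 V

The load sits in parallel with R2, giving an effective lower resistance R2' = R2·R_L/(R2+R_L) = 1.144 kΩ.
Now apply the divider: V_out = 17.8 × 0.04094 = 0.7288 V.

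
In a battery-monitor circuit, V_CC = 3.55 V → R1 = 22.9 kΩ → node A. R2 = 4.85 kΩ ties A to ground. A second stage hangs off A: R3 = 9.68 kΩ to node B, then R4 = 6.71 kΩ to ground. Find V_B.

V_B ≈ 0.204 V

Node A sees R2 in parallel with the series input of stage 2, R3 + R4 = 16.39 kΩ.
R2 ‖ (R3+R4) = 3.743 kΩ.
So V_A = 3.55 × 0.1405 = 0.4987 V.
V_B = V_A × 0.4094 = 0.2042 V.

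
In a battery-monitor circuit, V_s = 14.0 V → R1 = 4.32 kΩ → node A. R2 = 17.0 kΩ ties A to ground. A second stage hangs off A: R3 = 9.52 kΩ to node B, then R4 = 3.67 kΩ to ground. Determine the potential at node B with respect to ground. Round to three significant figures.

The second stage (R3 + R4 = 13.19 kΩ) loads node A in parallel with R2.
Effective lower resistance at A: R2 ‖ 13.19 = 7.427 kΩ.
First divider: V_A = V_s · 7.427/(4.32 + 7.427) = 8.852 V.
Then the unloaded second divider: V_B = V_A × R4/(R3+R4) = 8.852 × 0.2782 = 2.463 V.

V_B ≈ 2.46 V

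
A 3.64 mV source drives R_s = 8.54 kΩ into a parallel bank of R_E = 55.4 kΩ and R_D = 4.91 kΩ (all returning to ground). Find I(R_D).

I ≈ 0.256 µA

Equivalent of the parallel group: R_p = 4.510 kΩ.
Node voltage V_A = V_supply · R_p/(R_s + R_p) = 3.64 × 0.3456 = 1.258 mV.
Branch current I = V_A/R_D = 1.258/4.91 = 0.2562 µA.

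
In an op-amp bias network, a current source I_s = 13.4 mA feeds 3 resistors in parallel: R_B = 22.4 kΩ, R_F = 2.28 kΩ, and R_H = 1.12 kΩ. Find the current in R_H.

Conductances: ΣG = 1/22.4 + 1/2.28 + 1/1.12 = 1.376 (1/kΩ).
R_H takes the fraction G_k/ΣG = 0.8929/1.376 = 0.6488, so I = 13.4 × 0.6488 = 8.694 mA.

I ≈ 8.69 mA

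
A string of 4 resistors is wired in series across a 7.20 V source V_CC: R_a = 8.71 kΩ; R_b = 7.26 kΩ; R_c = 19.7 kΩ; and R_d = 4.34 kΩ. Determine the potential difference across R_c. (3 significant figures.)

V ≈ 3.55 V

Total series resistance ΣR = 8.71 + 7.26 + 19.7 + 4.34 = 40.01 kΩ.
V = V_CC · R/ΣR = 7.20 × 0.4924 = 3.545 V.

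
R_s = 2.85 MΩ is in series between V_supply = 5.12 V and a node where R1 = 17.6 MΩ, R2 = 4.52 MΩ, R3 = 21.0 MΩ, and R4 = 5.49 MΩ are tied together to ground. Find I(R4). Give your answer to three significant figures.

Parallel bank: R_p = 1/(1/17.6 + 1/4.52 + 1/21.0 + 1/5.49) = 1.969 MΩ.
V_A = 5.12 × 1.969/4.819 = 2.092 V.
I(R4) = V_A / R4 = 2.092/5.49 = 0.3811 µA.
(Check via current divider: I_total = 1.062 µA; share G_k/ΣG = 0.3587 → same result.)

I ≈ 0.381 µA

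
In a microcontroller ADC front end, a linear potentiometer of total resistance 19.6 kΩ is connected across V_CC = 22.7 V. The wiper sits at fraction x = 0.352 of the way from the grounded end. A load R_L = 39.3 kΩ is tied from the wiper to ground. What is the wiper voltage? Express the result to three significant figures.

V_out ≈ 7.17 V

Split the track: R_lower = x·R_p = 6.899 kΩ, R_upper = (1−x)·R_p = 12.70 kΩ.
R_L loads the lower segment: effective lower R = 5.869 kΩ.
Loaded-divider output: V_out = 22.7 × 0.3160 = 7.174 V.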